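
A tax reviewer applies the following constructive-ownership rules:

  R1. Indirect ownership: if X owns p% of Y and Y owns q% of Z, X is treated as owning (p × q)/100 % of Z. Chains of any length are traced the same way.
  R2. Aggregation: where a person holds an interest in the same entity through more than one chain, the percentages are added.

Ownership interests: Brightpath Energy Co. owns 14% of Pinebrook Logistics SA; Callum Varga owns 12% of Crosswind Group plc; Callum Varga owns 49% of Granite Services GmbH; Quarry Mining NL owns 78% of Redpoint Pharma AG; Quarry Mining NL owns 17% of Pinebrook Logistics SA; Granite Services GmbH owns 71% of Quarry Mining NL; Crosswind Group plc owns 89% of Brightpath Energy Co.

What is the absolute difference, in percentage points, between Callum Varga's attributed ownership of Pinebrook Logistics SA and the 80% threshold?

72.5905

Chain via Crosswind Group plc → Brightpath Energy Co. (R1): 12% × 89% × 14% = 1.4952% of Pinebrook Logistics SA.
Chain via Granite Services GmbH → Quarry Mining NL (R1): 49% × 71% × 17% = 5.9143% of Pinebrook Logistics SA.
Aggregating (R2): 1.4952% + 5.9143% = 7.4095%.
7.4095% falls short of the 80% threshold by 72.5905 percentage points.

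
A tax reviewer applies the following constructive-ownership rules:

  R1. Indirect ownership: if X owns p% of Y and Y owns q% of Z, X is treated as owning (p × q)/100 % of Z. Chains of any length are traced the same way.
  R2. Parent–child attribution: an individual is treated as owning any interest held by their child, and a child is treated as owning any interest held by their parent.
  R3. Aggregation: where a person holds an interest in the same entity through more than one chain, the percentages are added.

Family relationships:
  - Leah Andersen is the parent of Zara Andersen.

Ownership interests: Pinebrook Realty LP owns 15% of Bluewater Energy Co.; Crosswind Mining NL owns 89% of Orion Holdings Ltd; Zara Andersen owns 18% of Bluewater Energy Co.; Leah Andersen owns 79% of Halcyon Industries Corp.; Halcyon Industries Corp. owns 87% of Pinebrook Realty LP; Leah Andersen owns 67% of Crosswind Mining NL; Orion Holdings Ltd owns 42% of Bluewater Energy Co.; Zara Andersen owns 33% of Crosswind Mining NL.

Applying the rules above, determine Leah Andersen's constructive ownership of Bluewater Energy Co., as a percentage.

By parent–child attribution (R2), Leah Andersen is treated as also owning Zara Andersen's interest in Crosswind Mining NL, giving 67% + 33% = 100%.
By parent–child attribution (R2), Leah Andersen is treated as owning Zara Andersen's 18% interest in Bluewater Energy Co.
Chain via Crosswind Mining NL → Orion Holdings Ltd (R1): 100% × 89% × 42% = 37.38% of Bluewater Energy Co.
Chain via Halcyon Industries Corp. → Pinebrook Realty LP (R1): 79% × 87% × 15% = 10.3095% of Bluewater Energy Co.
Direct interest in Bluewater Energy Co: 18%.
Aggregating (R3): 37.38% + 10.3095% + 18% = 65.6895%.

65.6895%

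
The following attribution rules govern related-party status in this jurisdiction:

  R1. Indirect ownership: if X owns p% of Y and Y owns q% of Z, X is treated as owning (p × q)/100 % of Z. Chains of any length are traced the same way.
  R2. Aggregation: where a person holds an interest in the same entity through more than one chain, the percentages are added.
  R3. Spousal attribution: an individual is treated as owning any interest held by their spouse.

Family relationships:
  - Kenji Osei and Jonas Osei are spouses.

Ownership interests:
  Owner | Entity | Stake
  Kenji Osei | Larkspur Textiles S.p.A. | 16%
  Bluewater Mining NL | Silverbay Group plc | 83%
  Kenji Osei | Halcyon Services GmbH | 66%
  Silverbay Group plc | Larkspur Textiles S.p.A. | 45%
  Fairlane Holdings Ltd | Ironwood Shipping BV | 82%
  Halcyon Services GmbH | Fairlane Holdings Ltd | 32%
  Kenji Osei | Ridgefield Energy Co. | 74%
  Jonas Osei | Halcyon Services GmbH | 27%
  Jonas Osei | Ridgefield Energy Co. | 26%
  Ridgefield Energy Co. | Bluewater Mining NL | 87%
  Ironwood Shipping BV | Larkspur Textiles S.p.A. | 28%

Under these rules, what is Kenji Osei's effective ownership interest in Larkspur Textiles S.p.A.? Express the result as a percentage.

By spousal attribution (R3), Kenji Osei is treated as also owning Jonas Osei's interest in Halcyon Services GmbH, giving 66% + 27% = 93%.
By spousal attribution (R3), Kenji Osei is treated as also owning Jonas Osei's interest in Ridgefield Energy Co, giving 74% + 26% = 100%.
Chain via Halcyon Services GmbH → Fairlane Holdings Ltd → Ironwood Shipping BV (R1): 93% × 32% × 82% × 28% = 6.832896% of Larkspur Textiles S.p.A.
Chain via Ridgefield Energy Co. → Bluewater Mining NL → Silverbay Group plc (R1): 100% × 87% × 83% × 45% = 32.4945% of Larkspur Textiles S.p.A.
Direct interest in Larkspur Textiles S.p.A: 16%.
Aggregating (R2): 6.832896% + 32.4945% + 16% = 55.327396%.

55.327396%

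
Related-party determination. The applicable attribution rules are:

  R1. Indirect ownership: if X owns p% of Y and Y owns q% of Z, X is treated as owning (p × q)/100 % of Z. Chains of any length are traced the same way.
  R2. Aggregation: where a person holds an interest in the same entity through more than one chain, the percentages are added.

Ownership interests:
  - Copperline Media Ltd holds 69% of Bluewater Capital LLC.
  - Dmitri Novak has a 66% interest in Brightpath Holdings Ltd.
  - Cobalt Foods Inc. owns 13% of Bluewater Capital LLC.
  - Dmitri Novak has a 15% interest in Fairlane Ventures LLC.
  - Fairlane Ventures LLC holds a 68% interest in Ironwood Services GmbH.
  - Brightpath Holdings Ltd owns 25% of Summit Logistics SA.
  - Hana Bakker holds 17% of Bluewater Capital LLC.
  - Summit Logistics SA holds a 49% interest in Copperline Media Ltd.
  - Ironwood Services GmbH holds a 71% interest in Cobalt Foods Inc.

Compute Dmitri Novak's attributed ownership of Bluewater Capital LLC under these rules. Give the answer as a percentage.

Chain via Fairlane Ventures LLC → Ironwood Services GmbH → Cobalt Foods Inc. (R1): 15% × 68% × 71% × 13% = 0.94146% of Bluewater Capital LLC.
Chain via Brightpath Holdings Ltd → Summit Logistics SA → Copperline Media Ltd (R1): 66% × 25% × 49% × 69% = 5.57865% of Bluewater Capital LLC.
Aggregating (R2): 0.94146% + 5.57865% = 6.52011%.

6.52011%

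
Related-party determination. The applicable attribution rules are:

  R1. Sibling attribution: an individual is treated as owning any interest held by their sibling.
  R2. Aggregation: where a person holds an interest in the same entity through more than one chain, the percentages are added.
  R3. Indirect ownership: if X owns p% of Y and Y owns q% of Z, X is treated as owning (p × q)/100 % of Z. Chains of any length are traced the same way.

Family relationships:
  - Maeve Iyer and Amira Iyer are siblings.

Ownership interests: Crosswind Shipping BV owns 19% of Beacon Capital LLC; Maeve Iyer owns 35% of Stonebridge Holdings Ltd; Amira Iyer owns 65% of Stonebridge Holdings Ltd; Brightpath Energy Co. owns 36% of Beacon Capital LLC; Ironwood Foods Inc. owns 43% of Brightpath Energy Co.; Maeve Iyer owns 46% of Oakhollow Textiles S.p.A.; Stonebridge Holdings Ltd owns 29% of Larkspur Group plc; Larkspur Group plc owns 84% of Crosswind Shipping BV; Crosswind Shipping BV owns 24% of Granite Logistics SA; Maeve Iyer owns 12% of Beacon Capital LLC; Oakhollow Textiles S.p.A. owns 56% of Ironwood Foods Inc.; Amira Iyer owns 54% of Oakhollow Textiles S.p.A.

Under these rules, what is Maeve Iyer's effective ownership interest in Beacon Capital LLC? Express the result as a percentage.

By sibling attribution (R1), Maeve Iyer is treated as also owning Amira Iyer's interest in Oakhollow Textiles S.p.A, giving 46% + 54% = 100%.
By sibling attribution (R1), Maeve Iyer is treated as also owning Amira Iyer's interest in Stonebridge Holdings Ltd, giving 35% + 65% = 100%.
Chain via Oakhollow Textiles S.p.A. → Ironwood Foods Inc. → Brightpath Energy Co. (R3): 100% × 56% × 43% × 36% = 8.6688% of Beacon Capital LLC.
Chain via Stonebridge Holdings Ltd → Larkspur Group plc → Crosswind Shipping BV (R3): 100% × 29% × 84% × 19% = 4.6284% of Beacon Capital LLC.
Direct interest in Beacon Capital LLC: 12%.
Aggregating (R2): 8.6688% + 4.6284% + 12% = 25.2972%.

25.2972%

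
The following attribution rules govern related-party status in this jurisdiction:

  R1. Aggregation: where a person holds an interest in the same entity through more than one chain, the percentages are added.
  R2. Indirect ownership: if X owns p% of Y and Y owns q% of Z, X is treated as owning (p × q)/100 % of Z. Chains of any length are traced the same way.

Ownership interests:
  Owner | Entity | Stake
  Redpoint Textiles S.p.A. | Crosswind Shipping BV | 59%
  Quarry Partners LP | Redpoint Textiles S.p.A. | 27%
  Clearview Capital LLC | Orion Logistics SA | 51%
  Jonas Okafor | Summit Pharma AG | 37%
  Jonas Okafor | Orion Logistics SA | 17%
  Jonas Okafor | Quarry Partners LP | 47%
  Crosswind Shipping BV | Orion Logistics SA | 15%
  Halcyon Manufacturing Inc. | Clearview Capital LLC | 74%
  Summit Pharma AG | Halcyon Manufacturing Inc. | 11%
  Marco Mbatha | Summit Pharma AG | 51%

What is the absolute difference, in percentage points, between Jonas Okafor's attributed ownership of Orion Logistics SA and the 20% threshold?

Chain via Quarry Partners LP → Redpoint Textiles S.p.A. → Crosswind Shipping BV (R2): 47% × 27% × 59% × 15% = 1.123065% of Orion Logistics SA.
Chain via Summit Pharma AG → Halcyon Manufacturing Inc. → Clearview Capital LLC (R2): 37% × 11% × 74% × 51% = 1.536018% of Orion Logistics SA.
Direct interest in Orion Logistics SA: 17%.
Aggregating (R1): 1.123065% + 1.536018% + 17% = 19.659083%.
19.659083% falls short of the 20% threshold by 0.340917 percentage points.

0.340917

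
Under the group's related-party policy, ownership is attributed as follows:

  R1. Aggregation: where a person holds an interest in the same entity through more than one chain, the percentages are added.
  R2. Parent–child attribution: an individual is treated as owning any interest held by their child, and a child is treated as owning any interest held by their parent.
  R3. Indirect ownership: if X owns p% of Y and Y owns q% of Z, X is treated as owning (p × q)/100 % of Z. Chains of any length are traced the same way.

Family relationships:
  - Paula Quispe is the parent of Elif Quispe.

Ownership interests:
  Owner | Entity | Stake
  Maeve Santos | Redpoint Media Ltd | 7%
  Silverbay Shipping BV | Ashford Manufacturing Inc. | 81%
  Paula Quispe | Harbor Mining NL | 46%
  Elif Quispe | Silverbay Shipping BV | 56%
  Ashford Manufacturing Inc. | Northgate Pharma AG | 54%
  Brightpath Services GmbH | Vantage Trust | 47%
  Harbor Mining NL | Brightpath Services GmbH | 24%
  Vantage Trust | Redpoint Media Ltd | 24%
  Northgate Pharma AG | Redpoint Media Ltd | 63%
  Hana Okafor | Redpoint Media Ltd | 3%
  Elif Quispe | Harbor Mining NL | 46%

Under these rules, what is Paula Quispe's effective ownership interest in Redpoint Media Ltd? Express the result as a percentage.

17.922096%

By parent–child attribution (R2), Paula Quispe is treated as also owning Elif Quispe's interest in Harbor Mining NL, giving 46% + 46% = 92%.
By parent–child attribution (R2), Paula Quispe is treated as owning Elif Quispe's 56% interest in Silverbay Shipping BV.
Chain via Harbor Mining NL → Brightpath Services GmbH → Vantage Trust (R3): 92% × 24% × 47% × 24% = 2.490624% of Redpoint Media Ltd.
Chain via Silverbay Shipping BV → Ashford Manufacturing Inc. → Northgate Pharma AG (R3): 56% × 81% × 54% × 63% = 15.431472% of Redpoint Media Ltd.
Aggregating (R1): 2.490624% + 15.431472% = 17.922096%.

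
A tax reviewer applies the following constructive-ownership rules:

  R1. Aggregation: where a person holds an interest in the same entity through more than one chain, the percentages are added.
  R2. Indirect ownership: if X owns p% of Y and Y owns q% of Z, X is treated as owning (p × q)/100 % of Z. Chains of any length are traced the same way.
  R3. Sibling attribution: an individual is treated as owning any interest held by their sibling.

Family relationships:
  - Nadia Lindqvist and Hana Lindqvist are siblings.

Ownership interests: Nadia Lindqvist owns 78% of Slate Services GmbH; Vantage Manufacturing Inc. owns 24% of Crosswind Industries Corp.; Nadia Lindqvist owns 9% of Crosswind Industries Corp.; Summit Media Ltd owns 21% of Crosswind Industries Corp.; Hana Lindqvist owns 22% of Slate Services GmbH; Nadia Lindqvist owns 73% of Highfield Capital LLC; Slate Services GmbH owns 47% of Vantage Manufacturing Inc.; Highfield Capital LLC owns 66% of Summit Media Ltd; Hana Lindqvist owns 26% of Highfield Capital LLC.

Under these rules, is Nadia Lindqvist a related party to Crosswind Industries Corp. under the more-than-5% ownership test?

By sibling attribution (R3), Nadia Lindqvist is treated as also owning Hana Lindqvist's interest in Slate Services GmbH, giving 78% + 22% = 100%.
By sibling attribution (R3), Nadia Lindqvist is treated as also owning Hana Lindqvist's interest in Highfield Capital LLC, giving 73% + 26% = 99%.
Chain via Slate Services GmbH → Vantage Manufacturing Inc. (R2): 100% × 47% × 24% = 11.28% of Crosswind Industries Corp.
Chain via Highfield Capital LLC → Summit Media Ltd (R2): 99% × 66% × 21% = 13.7214% of Crosswind Industries Corp.
Direct interest in Crosswind Industries Corp: 9%.
Aggregating (R1): 11.28% + 13.7214% + 9% = 34.0014%.
34.0014% exceeds the 5% threshold, so Nadia is a related party to Crosswind Industries Corp.

Yes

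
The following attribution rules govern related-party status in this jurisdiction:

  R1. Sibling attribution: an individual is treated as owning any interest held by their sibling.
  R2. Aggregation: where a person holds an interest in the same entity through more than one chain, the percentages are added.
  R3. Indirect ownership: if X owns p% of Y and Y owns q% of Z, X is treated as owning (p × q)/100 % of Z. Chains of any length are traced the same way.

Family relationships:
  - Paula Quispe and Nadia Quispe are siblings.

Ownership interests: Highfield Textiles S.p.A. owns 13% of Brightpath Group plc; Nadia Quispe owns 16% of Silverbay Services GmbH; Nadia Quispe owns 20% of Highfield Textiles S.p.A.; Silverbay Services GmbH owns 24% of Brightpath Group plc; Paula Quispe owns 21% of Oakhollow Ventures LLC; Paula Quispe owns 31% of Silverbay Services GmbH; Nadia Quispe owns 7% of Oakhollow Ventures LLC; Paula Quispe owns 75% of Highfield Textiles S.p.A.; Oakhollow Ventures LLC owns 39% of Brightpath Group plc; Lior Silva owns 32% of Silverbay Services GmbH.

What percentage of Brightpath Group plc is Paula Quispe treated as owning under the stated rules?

34.55%

By sibling attribution (R1), Paula Quispe is treated as also owning Nadia Quispe's interest in Silverbay Services GmbH, giving 31% + 16% = 47%.
By sibling attribution (R1), Paula Quispe is treated as also owning Nadia Quispe's interest in Highfield Textiles S.p.A, giving 75% + 20% = 95%.
By sibling attribution (R1), Paula Quispe is treated as also owning Nadia Quispe's interest in Oakhollow Ventures LLC, giving 21% + 7% = 28%.
Chain via Silverbay Services GmbH (R3): 47% × 24% = 11.28% of Brightpath Group plc.
Chain via Highfield Textiles S.p.A. (R3): 95% × 13% = 12.35% of Brightpath Group plc.
Chain via Oakhollow Ventures LLC (R3): 28% × 39% = 10.92% of Brightpath Group plc.
Aggregating (R2): 11.28% + 12.35% + 10.92% = 34.55%.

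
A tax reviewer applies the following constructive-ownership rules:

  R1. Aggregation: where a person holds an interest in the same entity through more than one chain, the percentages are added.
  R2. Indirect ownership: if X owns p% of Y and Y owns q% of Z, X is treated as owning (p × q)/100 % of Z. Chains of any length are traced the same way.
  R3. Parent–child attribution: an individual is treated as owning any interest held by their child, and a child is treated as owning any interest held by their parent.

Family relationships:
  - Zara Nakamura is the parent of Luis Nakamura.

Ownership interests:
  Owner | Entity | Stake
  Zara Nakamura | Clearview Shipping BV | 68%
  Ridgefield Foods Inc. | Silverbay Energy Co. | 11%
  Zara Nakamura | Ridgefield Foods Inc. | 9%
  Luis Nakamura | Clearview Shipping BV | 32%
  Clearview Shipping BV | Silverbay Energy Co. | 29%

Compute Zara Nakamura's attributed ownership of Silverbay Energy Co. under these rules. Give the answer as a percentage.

29.99%

By parent–child attribution (R3), Zara Nakamura is treated as also owning Luis Nakamura's interest in Clearview Shipping BV, giving 68% + 32% = 100%.
Chain via Clearview Shipping BV (R2): 100% × 29% = 29% of Silverbay Energy Co.
Chain via Ridgefield Foods Inc. (R2): 9% × 11% = 0.99% of Silverbay Energy Co.
Aggregating (R1): 29% + 0.99% = 29.99%.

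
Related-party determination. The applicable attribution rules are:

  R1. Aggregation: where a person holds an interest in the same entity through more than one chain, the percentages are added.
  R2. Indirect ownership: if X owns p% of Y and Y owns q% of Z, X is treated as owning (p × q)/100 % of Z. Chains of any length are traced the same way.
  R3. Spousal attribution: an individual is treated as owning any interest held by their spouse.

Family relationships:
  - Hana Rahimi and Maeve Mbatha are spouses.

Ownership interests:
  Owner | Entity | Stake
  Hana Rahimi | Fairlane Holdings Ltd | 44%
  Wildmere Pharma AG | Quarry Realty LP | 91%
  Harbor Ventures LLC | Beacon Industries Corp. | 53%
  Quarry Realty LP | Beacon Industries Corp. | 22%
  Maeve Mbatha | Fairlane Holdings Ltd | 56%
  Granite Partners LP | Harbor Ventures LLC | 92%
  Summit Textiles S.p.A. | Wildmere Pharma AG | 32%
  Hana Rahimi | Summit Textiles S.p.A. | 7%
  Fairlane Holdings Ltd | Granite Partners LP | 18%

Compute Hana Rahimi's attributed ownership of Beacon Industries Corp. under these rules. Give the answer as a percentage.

By spousal attribution (R3), Hana Rahimi is treated as also owning Maeve Mbatha's interest in Fairlane Holdings Ltd, giving 44% + 56% = 100%.
Chain via Fairlane Holdings Ltd → Granite Partners LP → Harbor Ventures LLC (R2): 100% × 18% × 92% × 53% = 8.7768% of Beacon Industries Corp.
Chain via Summit Textiles S.p.A. → Wildmere Pharma AG → Quarry Realty LP (R2): 7% × 32% × 91% × 22% = 0.448448% of Beacon Industries Corp.
Aggregating (R1): 8.7768% + 0.448448% = 9.225248%.

9.225248%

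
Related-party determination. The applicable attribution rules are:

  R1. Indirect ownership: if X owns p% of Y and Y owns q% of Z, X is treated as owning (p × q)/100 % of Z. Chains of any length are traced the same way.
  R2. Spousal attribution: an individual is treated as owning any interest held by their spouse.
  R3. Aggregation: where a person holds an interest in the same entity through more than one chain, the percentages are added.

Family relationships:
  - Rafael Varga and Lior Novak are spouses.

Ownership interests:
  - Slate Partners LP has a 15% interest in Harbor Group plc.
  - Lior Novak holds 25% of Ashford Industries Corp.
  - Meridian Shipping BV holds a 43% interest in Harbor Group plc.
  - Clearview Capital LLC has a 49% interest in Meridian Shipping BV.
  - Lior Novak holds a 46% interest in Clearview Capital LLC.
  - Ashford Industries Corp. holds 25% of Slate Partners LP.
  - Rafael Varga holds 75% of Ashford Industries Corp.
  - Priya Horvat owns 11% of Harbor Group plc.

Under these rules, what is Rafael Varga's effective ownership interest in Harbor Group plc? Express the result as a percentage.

13.4422%

By spousal attribution (R2), Rafael Varga is treated as also owning Lior Novak's interest in Ashford Industries Corp, giving 75% + 25% = 100%.
By spousal attribution (R2), Rafael Varga is treated as owning Lior Novak's 46% interest in Clearview Capital LLC.
Chain via Ashford Industries Corp. → Slate Partners LP (R1): 100% × 25% × 15% = 3.75% of Harbor Group plc.
Chain via Clearview Capital LLC → Meridian Shipping BV (R1): 46% × 49% × 43% = 9.6922% of Harbor Group plc.
Aggregating (R3): 3.75% + 9.6922% = 13.4422%.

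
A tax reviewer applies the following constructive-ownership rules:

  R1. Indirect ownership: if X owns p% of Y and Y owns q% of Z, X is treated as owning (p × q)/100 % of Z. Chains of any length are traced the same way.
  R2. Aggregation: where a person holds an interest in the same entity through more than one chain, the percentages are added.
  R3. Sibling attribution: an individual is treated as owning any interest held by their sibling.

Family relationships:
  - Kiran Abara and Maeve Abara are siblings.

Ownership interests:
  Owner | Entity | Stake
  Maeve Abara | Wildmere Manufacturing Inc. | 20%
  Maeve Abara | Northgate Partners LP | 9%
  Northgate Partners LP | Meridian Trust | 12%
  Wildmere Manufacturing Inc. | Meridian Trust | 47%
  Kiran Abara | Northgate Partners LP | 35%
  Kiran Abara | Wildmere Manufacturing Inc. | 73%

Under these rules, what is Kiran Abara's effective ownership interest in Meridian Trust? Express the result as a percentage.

48.99%

By sibling attribution (R3), Kiran Abara is treated as also owning Maeve Abara's interest in Northgate Partners LP, giving 35% + 9% = 44%.
By sibling attribution (R3), Kiran Abara is treated as also owning Maeve Abara's interest in Wildmere Manufacturing Inc, giving 73% + 20% = 93%.
Chain via Northgate Partners LP (R1): 44% × 12% = 5.28% of Meridian Trust.
Chain via Wildmere Manufacturing Inc. (R1): 93% × 47% = 43.71% of Meridian Trust.
Aggregating (R2): 5.28% + 43.71% = 48.99%.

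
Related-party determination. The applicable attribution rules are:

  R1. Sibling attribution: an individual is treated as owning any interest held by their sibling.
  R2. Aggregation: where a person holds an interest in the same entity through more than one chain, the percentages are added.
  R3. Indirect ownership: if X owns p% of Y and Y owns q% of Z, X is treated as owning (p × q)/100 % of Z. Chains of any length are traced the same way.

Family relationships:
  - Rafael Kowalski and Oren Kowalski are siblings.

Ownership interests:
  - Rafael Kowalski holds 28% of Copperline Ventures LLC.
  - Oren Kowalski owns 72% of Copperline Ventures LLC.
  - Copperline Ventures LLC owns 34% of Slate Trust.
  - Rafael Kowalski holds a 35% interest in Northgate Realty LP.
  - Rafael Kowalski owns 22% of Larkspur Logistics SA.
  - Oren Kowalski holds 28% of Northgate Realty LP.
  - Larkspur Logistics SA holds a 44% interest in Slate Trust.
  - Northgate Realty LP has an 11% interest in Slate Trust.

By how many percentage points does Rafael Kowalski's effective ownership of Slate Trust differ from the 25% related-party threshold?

25.61

By sibling attribution (R1), Rafael Kowalski is treated as also owning Oren Kowalski's interest in Northgate Realty LP, giving 35% + 28% = 63%.
By sibling attribution (R1), Rafael Kowalski is treated as also owning Oren Kowalski's interest in Copperline Ventures LLC, giving 28% + 72% = 100%.
Chain via Larkspur Logistics SA (R3): 22% × 44% = 9.68% of Slate Trust.
Chain via Northgate Realty LP (R3): 63% × 11% = 6.93% of Slate Trust.
Chain via Copperline Ventures LLC (R3): 100% × 34% = 34% of Slate Trust.
Aggregating (R2): 9.68% + 6.93% + 34% = 50.61%.
50.61% exceeds the 25% threshold by 25.61 percentage points.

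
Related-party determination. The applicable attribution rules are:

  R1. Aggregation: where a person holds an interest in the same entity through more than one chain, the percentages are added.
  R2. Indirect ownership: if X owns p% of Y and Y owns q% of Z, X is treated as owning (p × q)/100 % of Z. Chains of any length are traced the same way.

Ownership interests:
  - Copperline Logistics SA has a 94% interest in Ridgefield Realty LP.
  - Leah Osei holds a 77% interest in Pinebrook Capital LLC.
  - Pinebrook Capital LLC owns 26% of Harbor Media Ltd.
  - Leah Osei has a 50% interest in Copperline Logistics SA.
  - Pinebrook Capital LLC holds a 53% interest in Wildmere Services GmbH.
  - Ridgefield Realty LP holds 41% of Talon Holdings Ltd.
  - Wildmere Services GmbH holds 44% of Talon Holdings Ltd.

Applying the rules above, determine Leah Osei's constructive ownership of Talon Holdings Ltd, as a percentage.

Chain via Pinebrook Capital LLC → Wildmere Services GmbH (R2): 77% × 53% × 44% = 17.9564% of Talon Holdings Ltd.
Chain via Copperline Logistics SA → Ridgefield Realty LP (R2): 50% × 94% × 41% = 19.27% of Talon Holdings Ltd.
Aggregating (R1): 17.9564% + 19.27% = 37.2264%.

37.2264%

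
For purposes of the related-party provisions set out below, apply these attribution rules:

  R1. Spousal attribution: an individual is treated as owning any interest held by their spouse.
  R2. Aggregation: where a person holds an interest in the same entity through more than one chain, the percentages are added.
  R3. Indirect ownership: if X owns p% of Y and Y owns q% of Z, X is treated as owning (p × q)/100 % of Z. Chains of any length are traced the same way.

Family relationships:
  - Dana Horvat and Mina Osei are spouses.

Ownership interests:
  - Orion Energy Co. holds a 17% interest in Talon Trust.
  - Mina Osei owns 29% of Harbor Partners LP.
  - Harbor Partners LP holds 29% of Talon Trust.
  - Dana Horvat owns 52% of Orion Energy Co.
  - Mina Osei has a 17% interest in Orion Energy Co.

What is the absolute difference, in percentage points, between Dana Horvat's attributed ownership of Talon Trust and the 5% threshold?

By spousal attribution (R1), Dana Horvat is treated as also owning Mina Osei's interest in Orion Energy Co, giving 52% + 17% = 69%.
By spousal attribution (R1), Dana Horvat is treated as owning Mina Osei's 29% interest in Harbor Partners LP.
Chain via Orion Energy Co. (R3): 69% × 17% = 11.73% of Talon Trust.
Chain via Harbor Partners LP (R3): 29% × 29% = 8.41% of Talon Trust.
Aggregating (R2): 11.73% + 8.41% = 20.14%.
20.14% exceeds the 5% threshold by 15.14 percentage points.

15.14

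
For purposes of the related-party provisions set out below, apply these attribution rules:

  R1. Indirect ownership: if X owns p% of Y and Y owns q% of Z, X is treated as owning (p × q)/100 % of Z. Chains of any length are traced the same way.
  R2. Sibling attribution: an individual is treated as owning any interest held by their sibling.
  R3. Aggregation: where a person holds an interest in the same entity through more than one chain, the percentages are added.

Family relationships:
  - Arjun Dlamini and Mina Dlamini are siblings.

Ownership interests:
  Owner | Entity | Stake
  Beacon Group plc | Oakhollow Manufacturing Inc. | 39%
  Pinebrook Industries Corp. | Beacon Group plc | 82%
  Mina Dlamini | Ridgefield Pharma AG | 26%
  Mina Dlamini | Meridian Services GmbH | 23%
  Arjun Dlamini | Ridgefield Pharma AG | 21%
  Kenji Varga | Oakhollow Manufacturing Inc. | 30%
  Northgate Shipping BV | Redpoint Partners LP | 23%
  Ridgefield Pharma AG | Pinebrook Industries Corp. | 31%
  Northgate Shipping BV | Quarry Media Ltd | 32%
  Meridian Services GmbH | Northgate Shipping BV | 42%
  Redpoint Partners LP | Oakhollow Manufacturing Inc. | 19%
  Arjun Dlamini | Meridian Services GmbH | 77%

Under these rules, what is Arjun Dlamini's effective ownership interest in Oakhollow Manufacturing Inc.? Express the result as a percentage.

By sibling attribution (R2), Arjun Dlamini is treated as also owning Mina Dlamini's interest in Meridian Services GmbH, giving 77% + 23% = 100%.
By sibling attribution (R2), Arjun Dlamini is treated as also owning Mina Dlamini's interest in Ridgefield Pharma AG, giving 21% + 26% = 47%.
Chain via Meridian Services GmbH → Northgate Shipping BV → Redpoint Partners LP (R1): 100% × 42% × 23% × 19% = 1.8354% of Oakhollow Manufacturing Inc.
Chain via Ridgefield Pharma AG → Pinebrook Industries Corp. → Beacon Group plc (R1): 47% × 31% × 82% × 39% = 4.659486% of Oakhollow Manufacturing Inc.
Aggregating (R3): 1.8354% + 4.659486% = 6.494886%.

6.494886%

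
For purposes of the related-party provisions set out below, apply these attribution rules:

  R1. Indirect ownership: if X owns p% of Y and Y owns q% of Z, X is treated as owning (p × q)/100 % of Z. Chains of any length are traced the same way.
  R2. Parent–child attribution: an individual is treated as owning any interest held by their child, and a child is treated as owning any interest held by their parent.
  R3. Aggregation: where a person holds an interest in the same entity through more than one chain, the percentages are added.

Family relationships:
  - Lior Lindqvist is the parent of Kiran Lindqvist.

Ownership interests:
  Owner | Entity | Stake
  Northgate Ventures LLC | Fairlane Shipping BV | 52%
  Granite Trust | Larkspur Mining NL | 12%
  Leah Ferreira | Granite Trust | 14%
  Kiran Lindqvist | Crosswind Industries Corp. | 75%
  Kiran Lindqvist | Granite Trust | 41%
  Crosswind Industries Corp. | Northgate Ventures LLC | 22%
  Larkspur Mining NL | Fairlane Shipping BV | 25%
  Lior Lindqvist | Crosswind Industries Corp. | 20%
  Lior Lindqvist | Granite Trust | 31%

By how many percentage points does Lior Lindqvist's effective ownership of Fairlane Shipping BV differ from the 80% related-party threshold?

By parent–child attribution (R2), Lior Lindqvist is treated as also owning Kiran Lindqvist's interest in Crosswind Industries Corp, giving 20% + 75% = 95%.
By parent–child attribution (R2), Lior Lindqvist is treated as also owning Kiran Lindqvist's interest in Granite Trust, giving 31% + 41% = 72%.
Chain via Crosswind Industries Corp. → Northgate Ventures LLC (R1): 95% × 22% × 52% = 10.868% of Fairlane Shipping BV.
Chain via Granite Trust → Larkspur Mining NL (R1): 72% × 12% × 25% = 2.16% of Fairlane Shipping BV.
Aggregating (R3): 10.868% + 2.16% = 13.028%.
13.028% falls short of the 80% threshold by 66.972 percentage points.

66.972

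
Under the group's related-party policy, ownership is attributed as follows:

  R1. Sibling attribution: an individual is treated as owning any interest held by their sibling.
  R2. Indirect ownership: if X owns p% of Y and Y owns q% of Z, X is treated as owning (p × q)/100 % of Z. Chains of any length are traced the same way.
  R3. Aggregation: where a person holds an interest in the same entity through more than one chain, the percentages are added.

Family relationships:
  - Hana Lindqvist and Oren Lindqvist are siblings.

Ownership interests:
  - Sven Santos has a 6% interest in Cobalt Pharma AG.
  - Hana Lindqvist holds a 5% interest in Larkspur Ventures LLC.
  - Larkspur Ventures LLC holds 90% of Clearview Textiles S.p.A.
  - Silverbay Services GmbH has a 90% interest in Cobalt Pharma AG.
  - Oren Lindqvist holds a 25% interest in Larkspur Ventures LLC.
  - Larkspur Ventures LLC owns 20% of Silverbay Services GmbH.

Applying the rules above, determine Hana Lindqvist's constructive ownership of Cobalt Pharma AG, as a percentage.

By sibling attribution (R1), Hana Lindqvist is treated as also owning Oren Lindqvist's interest in Larkspur Ventures LLC, giving 5% + 25% = 30%.
Chain via Larkspur Ventures LLC → Silverbay Services GmbH (R2): 30% × 20% × 90% = 5.4% of Cobalt Pharma AG.

5.4%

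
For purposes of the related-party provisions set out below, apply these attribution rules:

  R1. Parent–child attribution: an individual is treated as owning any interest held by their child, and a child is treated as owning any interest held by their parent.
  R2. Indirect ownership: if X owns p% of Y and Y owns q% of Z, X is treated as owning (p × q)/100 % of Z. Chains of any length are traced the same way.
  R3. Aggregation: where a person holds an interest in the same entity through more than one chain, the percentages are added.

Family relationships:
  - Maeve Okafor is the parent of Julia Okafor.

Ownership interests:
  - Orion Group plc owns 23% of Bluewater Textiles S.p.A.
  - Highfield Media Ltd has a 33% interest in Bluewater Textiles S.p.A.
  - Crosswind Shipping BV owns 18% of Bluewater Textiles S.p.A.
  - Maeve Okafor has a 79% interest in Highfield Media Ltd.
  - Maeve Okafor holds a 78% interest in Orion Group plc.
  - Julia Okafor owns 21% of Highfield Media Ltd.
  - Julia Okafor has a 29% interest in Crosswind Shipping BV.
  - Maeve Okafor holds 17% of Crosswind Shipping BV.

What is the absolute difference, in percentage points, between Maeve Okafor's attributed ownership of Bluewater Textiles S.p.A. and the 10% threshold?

By parent–child attribution (R1), Maeve Okafor is treated as also owning Julia Okafor's interest in Crosswind Shipping BV, giving 17% + 29% = 46%.
By parent–child attribution (R1), Maeve Okafor is treated as also owning Julia Okafor's interest in Highfield Media Ltd, giving 79% + 21% = 100%.
Chain via Orion Group plc (R2): 78% × 23% = 17.94% of Bluewater Textiles S.p.A.
Chain via Crosswind Shipping BV (R2): 46% × 18% = 8.28% of Bluewater Textiles S.p.A.
Chain via Highfield Media Ltd (R2): 100% × 33% = 33% of Bluewater Textiles S.p.A.
Aggregating (R3): 17.94% + 8.28% + 33% = 59.22%.
59.22% exceeds the 10% threshold by 49.22 percentage points.

49.22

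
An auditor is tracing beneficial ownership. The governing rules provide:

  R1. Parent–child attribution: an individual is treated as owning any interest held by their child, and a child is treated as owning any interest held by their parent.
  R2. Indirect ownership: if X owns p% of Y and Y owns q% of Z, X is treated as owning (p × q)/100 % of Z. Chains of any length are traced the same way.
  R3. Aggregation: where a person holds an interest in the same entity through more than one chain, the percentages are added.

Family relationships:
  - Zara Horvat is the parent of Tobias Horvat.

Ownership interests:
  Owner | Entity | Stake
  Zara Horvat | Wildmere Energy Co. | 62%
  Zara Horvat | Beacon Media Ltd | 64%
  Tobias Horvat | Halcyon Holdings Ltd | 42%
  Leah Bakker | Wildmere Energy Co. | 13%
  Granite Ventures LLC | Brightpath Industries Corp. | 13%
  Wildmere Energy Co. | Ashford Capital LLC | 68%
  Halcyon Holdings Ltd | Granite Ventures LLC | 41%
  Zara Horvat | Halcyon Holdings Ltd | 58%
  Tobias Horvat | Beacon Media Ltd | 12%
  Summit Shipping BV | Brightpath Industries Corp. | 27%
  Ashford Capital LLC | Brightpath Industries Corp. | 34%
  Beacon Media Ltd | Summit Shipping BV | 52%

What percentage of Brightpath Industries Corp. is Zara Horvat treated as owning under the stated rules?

30.3348%

By parent–child attribution (R1), Zara Horvat is treated as also owning Tobias Horvat's interest in Halcyon Holdings Ltd, giving 58% + 42% = 100%.
By parent–child attribution (R1), Zara Horvat is treated as also owning Tobias Horvat's interest in Beacon Media Ltd, giving 64% + 12% = 76%.
Chain via Halcyon Holdings Ltd → Granite Ventures LLC (R2): 100% × 41% × 13% = 5.33% of Brightpath Industries Corp.
Chain via Beacon Media Ltd → Summit Shipping BV (R2): 76% × 52% × 27% = 10.6704% of Brightpath Industries Corp.
Chain via Wildmere Energy Co. → Ashford Capital LLC (R2): 62% × 68% × 34% = 14.3344% of Brightpath Industries Corp.
Aggregating (R3): 5.33% + 10.6704% + 14.3344% = 30.3348%.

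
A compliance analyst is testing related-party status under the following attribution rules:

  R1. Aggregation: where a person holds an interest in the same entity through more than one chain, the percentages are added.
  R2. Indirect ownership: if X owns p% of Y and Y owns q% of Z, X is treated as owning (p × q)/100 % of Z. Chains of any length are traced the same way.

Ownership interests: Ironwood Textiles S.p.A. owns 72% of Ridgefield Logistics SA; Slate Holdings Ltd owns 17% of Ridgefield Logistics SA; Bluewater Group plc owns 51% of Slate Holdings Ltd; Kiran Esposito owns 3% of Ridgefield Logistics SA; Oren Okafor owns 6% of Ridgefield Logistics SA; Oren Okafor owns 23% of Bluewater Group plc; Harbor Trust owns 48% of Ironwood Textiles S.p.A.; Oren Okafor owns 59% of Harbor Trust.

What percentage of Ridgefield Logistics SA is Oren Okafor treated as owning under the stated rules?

Chain via Bluewater Group plc → Slate Holdings Ltd (R2): 23% × 51% × 17% = 1.9941% of Ridgefield Logistics SA.
Chain via Harbor Trust → Ironwood Textiles S.p.A. (R2): 59% × 48% × 72% = 20.3904% of Ridgefield Logistics SA.
Direct interest in Ridgefield Logistics SA: 6%.
Aggregating (R1): 1.9941% + 20.3904% + 6% = 28.3845%.

28.3845%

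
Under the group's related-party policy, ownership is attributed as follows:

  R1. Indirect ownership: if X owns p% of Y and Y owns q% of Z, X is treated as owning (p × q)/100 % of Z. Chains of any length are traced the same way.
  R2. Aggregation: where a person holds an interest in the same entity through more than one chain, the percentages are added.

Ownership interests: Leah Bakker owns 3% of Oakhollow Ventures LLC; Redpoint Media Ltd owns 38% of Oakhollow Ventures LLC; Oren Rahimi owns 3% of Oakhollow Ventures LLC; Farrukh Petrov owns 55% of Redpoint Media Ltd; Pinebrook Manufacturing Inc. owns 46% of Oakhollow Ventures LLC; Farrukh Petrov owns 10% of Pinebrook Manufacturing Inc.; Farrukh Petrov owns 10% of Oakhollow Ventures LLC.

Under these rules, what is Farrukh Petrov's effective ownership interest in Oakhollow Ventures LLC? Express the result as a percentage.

35.5%

Chain via Pinebrook Manufacturing Inc. (R1): 10% × 46% = 4.6% of Oakhollow Ventures LLC.
Chain via Redpoint Media Ltd (R1): 55% × 38% = 20.9% of Oakhollow Ventures LLC.
Direct interest in Oakhollow Ventures LLC: 10%.
Aggregating (R2): 4.6% + 20.9% + 10% = 35.5%.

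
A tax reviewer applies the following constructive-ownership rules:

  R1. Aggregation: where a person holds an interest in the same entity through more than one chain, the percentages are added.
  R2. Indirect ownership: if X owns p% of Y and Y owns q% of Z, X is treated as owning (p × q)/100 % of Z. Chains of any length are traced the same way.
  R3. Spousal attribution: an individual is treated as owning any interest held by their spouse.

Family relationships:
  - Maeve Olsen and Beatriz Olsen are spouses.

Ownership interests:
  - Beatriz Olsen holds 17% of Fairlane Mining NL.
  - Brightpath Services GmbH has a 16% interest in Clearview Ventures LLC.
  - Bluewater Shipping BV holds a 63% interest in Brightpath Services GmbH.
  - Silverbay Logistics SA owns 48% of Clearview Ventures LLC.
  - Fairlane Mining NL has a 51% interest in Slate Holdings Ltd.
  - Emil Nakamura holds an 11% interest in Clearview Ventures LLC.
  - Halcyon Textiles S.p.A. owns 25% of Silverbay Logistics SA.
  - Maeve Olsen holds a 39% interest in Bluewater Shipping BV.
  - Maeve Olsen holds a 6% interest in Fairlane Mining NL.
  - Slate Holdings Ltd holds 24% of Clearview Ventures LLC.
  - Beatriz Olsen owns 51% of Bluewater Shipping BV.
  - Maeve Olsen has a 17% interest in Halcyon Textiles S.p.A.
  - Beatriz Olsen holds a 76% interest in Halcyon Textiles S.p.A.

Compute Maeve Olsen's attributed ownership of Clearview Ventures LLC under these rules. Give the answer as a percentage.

23.0472%

By spousal attribution (R3), Maeve Olsen is treated as also owning Beatriz Olsen's interest in Bluewater Shipping BV, giving 39% + 51% = 90%.
By spousal attribution (R3), Maeve Olsen is treated as also owning Beatriz Olsen's interest in Halcyon Textiles S.p.A, giving 17% + 76% = 93%.
By spousal attribution (R3), Maeve Olsen is treated as also owning Beatriz Olsen's interest in Fairlane Mining NL, giving 6% + 17% = 23%.
Chain via Bluewater Shipping BV → Brightpath Services GmbH (R2): 90% × 63% × 16% = 9.072% of Clearview Ventures LLC.
Chain via Halcyon Textiles S.p.A. → Silverbay Logistics SA (R2): 93% × 25% × 48% = 11.16% of Clearview Ventures LLC.
Chain via Fairlane Mining NL → Slate Holdings Ltd (R2): 23% × 51% × 24% = 2.8152% of Clearview Ventures LLC.
Aggregating (R1): 9.072% + 11.16% + 2.8152% = 23.0472%.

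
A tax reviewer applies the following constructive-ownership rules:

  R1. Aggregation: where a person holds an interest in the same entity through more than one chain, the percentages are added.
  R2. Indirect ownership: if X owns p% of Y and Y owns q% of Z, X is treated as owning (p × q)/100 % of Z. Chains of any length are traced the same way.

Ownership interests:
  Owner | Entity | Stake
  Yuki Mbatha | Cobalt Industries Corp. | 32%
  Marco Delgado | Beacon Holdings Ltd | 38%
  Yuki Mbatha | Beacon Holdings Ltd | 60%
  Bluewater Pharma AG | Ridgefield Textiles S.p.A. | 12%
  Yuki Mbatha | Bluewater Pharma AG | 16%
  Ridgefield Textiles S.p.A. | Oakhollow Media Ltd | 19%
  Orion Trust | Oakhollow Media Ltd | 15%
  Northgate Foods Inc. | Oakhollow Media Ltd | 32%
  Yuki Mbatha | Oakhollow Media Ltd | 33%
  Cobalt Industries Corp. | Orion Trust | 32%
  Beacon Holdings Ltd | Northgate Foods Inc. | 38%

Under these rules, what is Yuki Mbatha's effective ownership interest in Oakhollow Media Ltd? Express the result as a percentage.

42.1968%

Chain via Cobalt Industries Corp. → Orion Trust (R2): 32% × 32% × 15% = 1.536% of Oakhollow Media Ltd.
Chain via Bluewater Pharma AG → Ridgefield Textiles S.p.A. (R2): 16% × 12% × 19% = 0.3648% of Oakhollow Media Ltd.
Chain via Beacon Holdings Ltd → Northgate Foods Inc. (R2): 60% × 38% × 32% = 7.296% of Oakhollow Media Ltd.
Direct interest in Oakhollow Media Ltd: 33%.
Aggregating (R1): 1.536% + 0.3648% + 7.296% + 33% = 42.1968%.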